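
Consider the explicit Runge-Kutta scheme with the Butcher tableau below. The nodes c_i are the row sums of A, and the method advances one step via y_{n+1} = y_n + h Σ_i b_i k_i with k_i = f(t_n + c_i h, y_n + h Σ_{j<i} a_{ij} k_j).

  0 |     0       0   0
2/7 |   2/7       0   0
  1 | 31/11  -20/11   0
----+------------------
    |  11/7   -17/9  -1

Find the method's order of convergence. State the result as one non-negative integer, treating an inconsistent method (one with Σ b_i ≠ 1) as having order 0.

b = (11/7, -17/9, -1)
c = (0, 2/7, 1)
Ac = (0, 0, -40/77)
Σ b_i: 11/7·1 + (-17/9)·1 + (-1)·1 = -83/63 ≠ 1 ⇒ order 0.

0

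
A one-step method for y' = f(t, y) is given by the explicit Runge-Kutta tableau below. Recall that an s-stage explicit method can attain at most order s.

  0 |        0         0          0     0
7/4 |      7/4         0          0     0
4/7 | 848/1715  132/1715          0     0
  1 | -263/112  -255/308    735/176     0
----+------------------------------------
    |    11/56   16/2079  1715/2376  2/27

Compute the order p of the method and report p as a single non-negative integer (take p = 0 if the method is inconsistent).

4

b = (11/56, 16/2079, 1715/2376, 2/27)
c = (0, 7/4, 4/7, 1)
Ac = (0, 0, 33/245, 15/16)
Σ b_i: 11/56·1 + 16/2079·1 + 1715/2376·1 + 2/27·1 = 1 ✓
b·c: 16/2079·7/4 + 1715/2376·4/7 + 2/27·1 = 1/2 ✓
b·c²: 16/2079·49/16 + 1715/2376·16/49 + 2/27·1 = 1/3 ✓
b·Ac: 1715/2376·33/245 + 2/27·15/16 = 1/6 ✓
b·c³: 16/2079·343/64 + 1715/2376·64/343 + 2/27·1 = 1/4 ✓
b·(c∘Ac): 1715/2376·132/1715 + 2/27·15/16 = 1/8 ✓
b·Ac²: 1715/2376·33/140 + 2/27·(-75/64) = 1/12 ✓
b·A²c: 2/27·9/16 = 1/24 ✓; 4 stages ⇒ order 4.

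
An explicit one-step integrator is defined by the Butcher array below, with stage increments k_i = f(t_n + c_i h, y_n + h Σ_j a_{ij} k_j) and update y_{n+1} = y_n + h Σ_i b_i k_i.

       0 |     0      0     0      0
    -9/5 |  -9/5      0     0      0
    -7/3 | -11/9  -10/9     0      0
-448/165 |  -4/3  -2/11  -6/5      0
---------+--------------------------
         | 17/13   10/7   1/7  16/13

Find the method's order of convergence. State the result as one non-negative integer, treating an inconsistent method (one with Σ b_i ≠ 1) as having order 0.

b = (17/13, 10/7, 1/7, 16/13)
c = (0, -9/5, -7/3, -448/165)
Ac = (0, 0, 2, 172/55)
Σ b_i: 17/13·1 + 10/7·1 + 1/7·1 + 16/13·1 = 374/91 ≠ 1 ⇒ order 0.

0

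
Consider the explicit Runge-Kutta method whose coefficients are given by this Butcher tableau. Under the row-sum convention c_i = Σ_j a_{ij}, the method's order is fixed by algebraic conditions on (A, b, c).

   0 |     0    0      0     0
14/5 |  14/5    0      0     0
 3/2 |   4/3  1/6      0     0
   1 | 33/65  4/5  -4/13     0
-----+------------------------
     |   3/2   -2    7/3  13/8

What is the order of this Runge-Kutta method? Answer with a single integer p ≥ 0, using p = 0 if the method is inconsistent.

0

b = (3/2, -2, 7/3, 13/8)
c = (0, 14/5, 3/2, 1)
Ac = (0, 0, 7/15, 578/325)
Σ b_i: 3/2·1 + (-2)·1 + 7/3·1 + 13/8·1 = 83/24 ≠ 1 ⇒ order 0.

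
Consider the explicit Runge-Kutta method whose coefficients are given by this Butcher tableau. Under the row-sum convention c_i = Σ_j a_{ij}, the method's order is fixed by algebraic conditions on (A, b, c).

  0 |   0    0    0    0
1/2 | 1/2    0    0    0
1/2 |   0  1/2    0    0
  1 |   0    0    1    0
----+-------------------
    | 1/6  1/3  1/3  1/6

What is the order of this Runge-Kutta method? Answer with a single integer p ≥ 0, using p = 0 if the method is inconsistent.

4

b = (1/6, 1/3, 1/3, 1/6)
c = (0, 1/2, 1/2, 1)
Ac = (0, 0, 1/4, 1/2)
Σ b_i: 1/6·1 + 1/3·1 + 1/3·1 + 1/6·1 = 1 ✓
b·c: 1/3·1/2 + 1/3·1/2 + 1/6·1 = 1/2 ✓
b·c²: 1/3·1/4 + 1/3·1/4 + 1/6·1 = 1/3 ✓
b·Ac: 1/3·1/4 + 1/6·1/2 = 1/6 ✓
b·c³: 1/3·1/8 + 1/3·1/8 + 1/6·1 = 1/4 ✓
b·(c∘Ac): 1/3·1/8 + 1/6·1/2 = 1/8 ✓
b·Ac²: 1/3·1/8 + 1/6·1/4 = 1/12 ✓
b·A²c: 1/6·1/4 = 1/24 ✓; 4 stages ⇒ order 4.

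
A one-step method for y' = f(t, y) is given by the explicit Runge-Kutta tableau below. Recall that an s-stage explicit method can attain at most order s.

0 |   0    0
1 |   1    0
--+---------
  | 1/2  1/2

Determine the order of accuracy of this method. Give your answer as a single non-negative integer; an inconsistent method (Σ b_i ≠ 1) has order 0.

2

b = (1/2, 1/2)
c = (0, 1)
Σ b_i: 1/2·1 + 1/2·1 = 1 ✓
b·c: 1/2·1 = 1/2 ✓; 2 stages ⇒ order 2.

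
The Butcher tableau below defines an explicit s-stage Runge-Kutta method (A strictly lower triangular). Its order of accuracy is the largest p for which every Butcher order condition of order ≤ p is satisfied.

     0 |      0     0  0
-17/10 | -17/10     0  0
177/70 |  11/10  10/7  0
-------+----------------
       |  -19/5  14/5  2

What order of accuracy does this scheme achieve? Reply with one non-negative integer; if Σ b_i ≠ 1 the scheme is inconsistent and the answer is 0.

b = (-19/5, 14/5, 2)
c = (0, -17/10, 177/70)
Ac = (0, 0, -17/7)
Σ b_i: (-19/5)·1 + 14/5·1 + 2·1 = 1 ✓
b·c: 14/5·(-17/10) + 2·177/70 = 52/175 ≠ 1/2 ⇒ order 1.

1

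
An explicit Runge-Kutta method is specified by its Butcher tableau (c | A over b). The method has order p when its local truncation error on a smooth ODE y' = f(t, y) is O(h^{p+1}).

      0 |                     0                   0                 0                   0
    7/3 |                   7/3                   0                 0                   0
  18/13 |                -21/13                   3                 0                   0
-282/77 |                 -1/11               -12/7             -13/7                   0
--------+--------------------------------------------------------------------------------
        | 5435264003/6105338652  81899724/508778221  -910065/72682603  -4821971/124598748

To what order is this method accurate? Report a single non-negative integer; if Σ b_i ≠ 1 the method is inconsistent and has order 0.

b = (5435264003/6105338652, 81899724/508778221, -910065/72682603, -4821971/124598748)
c = (0, 7/3, 18/13, -282/77)
Ac = (0, 0, 7, -46/7)
Σ b_i: 5435264003/6105338652·1 + 81899724/508778221·1 + (-910065/72682603)·1 + (-4821971/124598748)·1 = 1 ✓
b·c: 81899724/508778221·7/3 + (-910065/72682603)·18/13 + (-4821971/124598748)·(-282/77) = 1/2 ✓
b·c²: 81899724/508778221·49/9 + (-910065/72682603)·324/169 + (-4821971/124598748)·79524/5929 = 1/3 ✓
b·Ac: (-910065/72682603)·7 + (-4821971/124598748)·(-46/7) = 1/6 ✓
b·c³: 81899724/508778221·343/27 + (-910065/72682603)·5832/2197 + (-4821971/124598748)·(-22425768/456533) = 2562050798666/654797570427 ≠ 1/4 ⇒ order 3.
b·(c∘Ac): (-910065/72682603)·126/13 + (-4821971/124598748)·12972/539 = -76516093/72682603 ≠ 1/8
b·Ac²: (-910065/72682603)·49/3 + (-4821971/124598748)·(-3520/273) = 357742895/1214837793 ≠ 1/12
b·A²c: (-4821971/124598748)·(-13) = 62685623/124598748 ≠ 1/24

3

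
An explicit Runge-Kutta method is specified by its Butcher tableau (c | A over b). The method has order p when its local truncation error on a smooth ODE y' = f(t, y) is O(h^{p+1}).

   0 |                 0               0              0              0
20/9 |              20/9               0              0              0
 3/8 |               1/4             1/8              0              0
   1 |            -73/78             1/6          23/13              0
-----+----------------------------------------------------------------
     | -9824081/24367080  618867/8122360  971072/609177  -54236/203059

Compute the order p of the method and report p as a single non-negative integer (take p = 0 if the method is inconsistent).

b = (-9824081/24367080, 618867/8122360, 971072/609177, -54236/203059)
c = (0, 20/9, 3/8, 1)
Ac = (0, 0, 5/18, 2903/2808)
Σ b_i: (-9824081/24367080)·1 + 618867/8122360·1 + 971072/609177·1 + (-54236/203059)·1 = 1 ✓
b·c: 618867/8122360·20/9 + 971072/609177·3/8 + (-54236/203059)·1 = 1/2 ✓
b·c²: 618867/8122360·400/81 + 971072/609177·9/64 + (-54236/203059)·1 = 1/3 ✓
b·Ac: 971072/609177·5/18 + (-54236/203059)·2903/2808 = 1/6 ✓
b·c³: 618867/8122360·8000/729 + 971072/609177·27/512 + (-54236/203059)·1 = 28645663/43860744 ≠ 1/4 ⇒ order 3.
b·(c∘Ac): 971072/609177·5/48 + (-54236/203059)·2903/2808 = -1207069/10965186 ≠ 1/8
b·Ac²: 971072/609177·50/81 + (-54236/203059)·216701/202176 = 61204273/87721488 ≠ 1/12
b·A²c: (-54236/203059)·115/234 = -239890/1827531 ≠ 1/24

3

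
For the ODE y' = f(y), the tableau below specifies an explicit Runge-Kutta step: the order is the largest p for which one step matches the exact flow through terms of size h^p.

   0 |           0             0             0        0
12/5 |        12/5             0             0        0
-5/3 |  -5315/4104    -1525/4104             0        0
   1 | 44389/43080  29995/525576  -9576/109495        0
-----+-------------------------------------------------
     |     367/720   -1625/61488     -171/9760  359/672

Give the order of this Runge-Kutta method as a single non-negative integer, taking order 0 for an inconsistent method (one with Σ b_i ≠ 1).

4

b = (367/720, -1625/61488, -171/9760, 359/672)
c = (0, 12/5, -5/3, 1)
Ac = (0, 0, -305/342, 203/718)
Σ b_i: 367/720·1 + (-1625/61488)·1 + (-171/9760)·1 + 359/672·1 = 1 ✓
b·c: (-1625/61488)·12/5 + (-171/9760)·(-5/3) + 359/672·1 = 1/2 ✓
b·c²: (-1625/61488)·144/25 + (-171/9760)·25/9 + 359/672·1 = 1/3 ✓
b·Ac: (-171/9760)·(-305/342) + 359/672·203/718 = 1/6 ✓
b·c³: (-1625/61488)·1728/125 + (-171/9760)·(-125/27) + 359/672·1 = 1/4 ✓
b·(c∘Ac): (-171/9760)·1525/1026 + 359/672·203/718 = 1/8 ✓
b·Ac²: (-171/9760)·(-122/57) + 359/672·154/1795 = 1/12 ✓
b·A²c: 359/672·28/359 = 1/24 ✓; 4 stages ⇒ order 4.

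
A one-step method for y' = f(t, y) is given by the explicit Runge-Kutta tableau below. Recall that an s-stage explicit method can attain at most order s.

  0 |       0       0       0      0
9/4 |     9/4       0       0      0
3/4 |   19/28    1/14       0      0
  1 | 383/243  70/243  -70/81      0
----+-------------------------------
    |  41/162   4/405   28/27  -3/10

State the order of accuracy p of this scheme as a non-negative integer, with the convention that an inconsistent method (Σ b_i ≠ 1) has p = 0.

b = (41/162, 4/405, 28/27, -3/10)
c = (0, 9/4, 3/4, 1)
Ac = (0, 0, 9/56, 0)
Σ b_i: 41/162·1 + 4/405·1 + 28/27·1 + (-3/10)·1 = 1 ✓
b·c: 4/405·9/4 + 28/27·3/4 + (-3/10)·1 = 1/2 ✓
b·c²: 4/405·81/16 + 28/27·9/16 + (-3/10)·1 = 1/3 ✓
b·Ac: 28/27·9/56 = 1/6 ✓
b·c³: 4/405·729/64 + 28/27·27/64 + (-3/10)·1 = 1/4 ✓
b·(c∘Ac): 28/27·27/224 = 1/8 ✓
b·Ac²: 28/27·81/224 + (-3/10)·35/36 = 1/12 ✓
b·A²c: (-3/10)·(-5/36) = 1/24 ✓; 4 stages ⇒ order 4.

4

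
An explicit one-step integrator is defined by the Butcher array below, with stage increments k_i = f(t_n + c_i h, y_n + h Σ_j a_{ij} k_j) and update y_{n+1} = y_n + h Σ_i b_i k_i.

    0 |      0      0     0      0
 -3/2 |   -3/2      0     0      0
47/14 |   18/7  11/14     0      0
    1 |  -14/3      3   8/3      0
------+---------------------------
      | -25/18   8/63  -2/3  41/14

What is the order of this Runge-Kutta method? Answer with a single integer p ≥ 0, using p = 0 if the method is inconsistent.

2

b = (-25/18, 8/63, -2/3, 41/14)
c = (0, -3/2, 47/14, 1)
Ac = (0, 0, -33/28, 187/42)
Σ b_i: (-25/18)·1 + 8/63·1 + (-2/3)·1 + 41/14·1 = 1 ✓
b·c: 8/63·(-3/2) + (-2/3)·47/14 + 41/14·1 = 1/2 ✓
b·c²: 8/63·9/4 + (-2/3)·2209/196 + 41/14·1 = -632/147 ≠ 1/3 ⇒ order 2.
b·Ac: (-2/3)·(-33/28) + 41/14·187/42 = 8129/588 ≠ 1/6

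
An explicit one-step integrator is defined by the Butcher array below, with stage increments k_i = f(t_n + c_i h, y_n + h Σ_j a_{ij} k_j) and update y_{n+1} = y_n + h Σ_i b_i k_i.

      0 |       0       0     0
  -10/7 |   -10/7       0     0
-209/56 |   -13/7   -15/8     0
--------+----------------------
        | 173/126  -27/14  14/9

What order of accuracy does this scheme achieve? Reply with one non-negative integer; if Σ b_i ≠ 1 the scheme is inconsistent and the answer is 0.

1

b = (173/126, -27/14, 14/9)
c = (0, -10/7, -209/56)
Ac = (0, 0, 75/28)
Σ b_i: 173/126·1 + (-27/14)·1 + 14/9·1 = 1 ✓
b·c: (-27/14)·(-10/7) + 14/9·(-209/56) = -5381/1764 ≠ 1/2 ⇒ order 1.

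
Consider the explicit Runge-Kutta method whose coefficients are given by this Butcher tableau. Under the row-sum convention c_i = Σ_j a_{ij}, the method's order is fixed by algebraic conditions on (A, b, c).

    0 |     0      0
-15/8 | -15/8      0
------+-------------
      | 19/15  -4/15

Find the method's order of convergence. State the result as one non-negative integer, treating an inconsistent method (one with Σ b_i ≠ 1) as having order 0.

b = (19/15, -4/15)
c = (0, -15/8)
Σ b_i: 19/15·1 + (-4/15)·1 = 1 ✓
b·c: (-4/15)·(-15/8) = 1/2 ✓; 2 stages ⇒ order 2.

2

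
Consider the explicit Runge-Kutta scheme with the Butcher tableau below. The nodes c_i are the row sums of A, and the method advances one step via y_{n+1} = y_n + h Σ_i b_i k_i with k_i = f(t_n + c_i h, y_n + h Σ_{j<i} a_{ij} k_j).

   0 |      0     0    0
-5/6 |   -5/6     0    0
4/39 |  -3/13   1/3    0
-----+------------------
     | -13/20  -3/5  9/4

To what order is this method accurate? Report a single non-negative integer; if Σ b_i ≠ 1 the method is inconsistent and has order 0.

1

b = (-13/20, -3/5, 9/4)
c = (0, -5/6, 4/39)
Ac = (0, 0, -5/18)
Σ b_i: (-13/20)·1 + (-3/5)·1 + 9/4·1 = 1 ✓
b·c: (-3/5)·(-5/6) + 9/4·4/39 = 19/26 ≠ 1/2 ⇒ order 1.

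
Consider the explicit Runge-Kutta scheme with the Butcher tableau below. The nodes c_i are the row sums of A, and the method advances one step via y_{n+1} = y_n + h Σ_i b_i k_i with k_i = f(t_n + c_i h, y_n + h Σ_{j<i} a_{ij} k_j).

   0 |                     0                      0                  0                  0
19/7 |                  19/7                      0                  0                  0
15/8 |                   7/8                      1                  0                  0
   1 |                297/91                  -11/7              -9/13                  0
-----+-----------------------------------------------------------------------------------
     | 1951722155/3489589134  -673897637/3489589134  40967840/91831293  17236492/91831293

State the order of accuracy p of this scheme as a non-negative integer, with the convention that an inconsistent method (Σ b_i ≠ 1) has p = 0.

3

b = (1951722155/3489589134, -673897637/3489589134, 40967840/91831293, 17236492/91831293)
c = (0, 19/7, 15/8, 1)
Ac = (0, 0, 19/7, -28351/5096)
Σ b_i: 1951722155/3489589134·1 + (-673897637/3489589134)·1 + 40967840/91831293·1 + 17236492/91831293·1 = 1 ✓
b·c: (-673897637/3489589134)·19/7 + 40967840/91831293·15/8 + 17236492/91831293·1 = 1/2 ✓
b·c²: (-673897637/3489589134)·361/49 + 40967840/91831293·225/64 + 17236492/91831293·1 = 1/3 ✓
b·Ac: 40967840/91831293·19/7 + 17236492/91831293·(-28351/5096) = 1/6 ✓
b·c³: (-673897637/3489589134)·6859/343 + 40967840/91831293·3375/512 + 17236492/91831293·1 = -2514142105/3428368272 ≠ 1/4 ⇒ order 3.
b·(c∘Ac): 40967840/91831293·285/56 + 17236492/91831293·(-28351/5096) = 225207671/183662586 ≠ 1/8
b·Ac²: 40967840/91831293·361/49 + 17236492/91831293·(-3998447/285376) = 750663223/1142789424 ≠ 1/12
b·A²c: 17236492/91831293·(-171/91) = -3598828/10203477 ≠ 1/24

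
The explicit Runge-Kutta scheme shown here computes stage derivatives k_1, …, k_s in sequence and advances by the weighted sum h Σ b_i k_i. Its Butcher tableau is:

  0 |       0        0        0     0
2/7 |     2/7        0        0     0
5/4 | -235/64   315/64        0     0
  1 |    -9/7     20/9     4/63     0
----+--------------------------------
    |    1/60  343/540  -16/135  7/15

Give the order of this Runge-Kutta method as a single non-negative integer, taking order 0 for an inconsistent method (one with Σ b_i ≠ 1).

4

b = (1/60, 343/540, -16/135, 7/15)
c = (0, 2/7, 5/4, 1)
Ac = (0, 0, 45/32, 5/7)
Σ b_i: 1/60·1 + 343/540·1 + (-16/135)·1 + 7/15·1 = 1 ✓
b·c: 343/540·2/7 + (-16/135)·5/4 + 7/15·1 = 1/2 ✓
b·c²: 343/540·4/49 + (-16/135)·25/16 + 7/15·1 = 1/3 ✓
b·Ac: (-16/135)·45/32 + 7/15·5/7 = 1/6 ✓
b·c³: 343/540·8/343 + (-16/135)·125/64 + 7/15·1 = 1/4 ✓
b·(c∘Ac): (-16/135)·225/128 + 7/15·5/7 = 1/8 ✓
b·Ac²: (-16/135)·45/112 + 7/15·55/196 = 1/12 ✓
b·A²c: 7/15·5/56 = 1/24 ✓; 4 stages ⇒ order 4.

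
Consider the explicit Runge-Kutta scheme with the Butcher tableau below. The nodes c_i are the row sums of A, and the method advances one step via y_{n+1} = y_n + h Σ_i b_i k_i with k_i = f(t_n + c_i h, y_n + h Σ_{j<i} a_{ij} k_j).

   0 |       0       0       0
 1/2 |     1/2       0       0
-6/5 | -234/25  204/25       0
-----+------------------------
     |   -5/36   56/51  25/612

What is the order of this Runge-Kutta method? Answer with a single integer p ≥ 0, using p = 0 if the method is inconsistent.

3

b = (-5/36, 56/51, 25/612)
c = (0, 1/2, -6/5)
Ac = (0, 0, 102/25)
Σ b_i: (-5/36)·1 + 56/51·1 + 25/612·1 = 1 ✓
b·c: 56/51·1/2 + 25/612·(-6/5) = 1/2 ✓
b·c²: 56/51·1/4 + 25/612·36/25 = 1/3 ✓
b·Ac: 25/612·102/25 = 1/6 ✓; 3 stages ⇒ order 3.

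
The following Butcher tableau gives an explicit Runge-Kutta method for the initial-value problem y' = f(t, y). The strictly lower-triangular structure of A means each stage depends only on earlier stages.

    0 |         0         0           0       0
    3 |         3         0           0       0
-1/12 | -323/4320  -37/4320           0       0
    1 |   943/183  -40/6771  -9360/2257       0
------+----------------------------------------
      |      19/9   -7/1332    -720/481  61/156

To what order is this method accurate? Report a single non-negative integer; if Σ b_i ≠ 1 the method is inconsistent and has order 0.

4

b = (19/9, -7/1332, -720/481, 61/156)
c = (0, 3, -1/12, 1)
Ac = (0, 0, -37/1440, 20/61)
Σ b_i: 19/9·1 + (-7/1332)·1 + (-720/481)·1 + 61/156·1 = 1 ✓
b·c: (-7/1332)·3 + (-720/481)·(-1/12) + 61/156·1 = 1/2 ✓
b·c²: (-7/1332)·9 + (-720/481)·1/144 + 61/156·1 = 1/3 ✓
b·Ac: (-720/481)·(-37/1440) + 61/156·20/61 = 1/6 ✓
b·c³: (-7/1332)·27 + (-720/481)·(-1/1728) + 61/156·1 = 1/4 ✓
b·(c∘Ac): (-720/481)·37/17280 + 61/156·20/61 = 1/8 ✓
b·Ac²: (-720/481)·(-37/480) + 61/156·(-5/61) = 1/12 ✓
b·A²c: 61/156·13/122 = 1/24 ✓; 4 stages ⇒ order 4.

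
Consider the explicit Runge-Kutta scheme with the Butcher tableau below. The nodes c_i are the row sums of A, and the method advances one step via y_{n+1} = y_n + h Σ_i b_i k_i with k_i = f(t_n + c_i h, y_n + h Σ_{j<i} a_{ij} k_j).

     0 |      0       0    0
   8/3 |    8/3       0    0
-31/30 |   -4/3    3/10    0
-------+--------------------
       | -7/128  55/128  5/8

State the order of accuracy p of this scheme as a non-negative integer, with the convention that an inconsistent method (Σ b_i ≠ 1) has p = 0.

b = (-7/128, 55/128, 5/8)
c = (0, 8/3, -31/30)
Ac = (0, 0, 4/5)
Σ b_i: (-7/128)·1 + 55/128·1 + 5/8·1 = 1 ✓
b·c: 55/128·8/3 + 5/8·(-31/30) = 1/2 ✓
b·c²: 55/128·64/9 + 5/8·961/900 = 1787/480 ≠ 1/3 ⇒ order 2.
b·Ac: 5/8·4/5 = 1/2 ≠ 1/6

2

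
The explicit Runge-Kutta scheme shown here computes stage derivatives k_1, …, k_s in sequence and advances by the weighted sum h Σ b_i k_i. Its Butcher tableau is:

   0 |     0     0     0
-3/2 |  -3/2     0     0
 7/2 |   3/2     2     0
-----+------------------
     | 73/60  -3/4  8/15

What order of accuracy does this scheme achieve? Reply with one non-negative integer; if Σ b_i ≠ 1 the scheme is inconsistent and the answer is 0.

1

b = (73/60, -3/4, 8/15)
c = (0, -3/2, 7/2)
Ac = (0, 0, -3)
Σ b_i: 73/60·1 + (-3/4)·1 + 8/15·1 = 1 ✓
b·c: (-3/4)·(-3/2) + 8/15·7/2 = 359/120 ≠ 1/2 ⇒ order 1.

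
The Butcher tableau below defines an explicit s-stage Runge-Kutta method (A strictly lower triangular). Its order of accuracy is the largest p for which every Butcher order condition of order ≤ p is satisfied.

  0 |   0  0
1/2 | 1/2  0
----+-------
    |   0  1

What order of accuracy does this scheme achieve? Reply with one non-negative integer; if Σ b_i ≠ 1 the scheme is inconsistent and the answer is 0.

b = (0, 1)
c = (0, 1/2)
Σ b_i: 1·1 = 1 ✓
b·c: 1·1/2 = 1/2 ✓; 2 stages ⇒ order 2.

2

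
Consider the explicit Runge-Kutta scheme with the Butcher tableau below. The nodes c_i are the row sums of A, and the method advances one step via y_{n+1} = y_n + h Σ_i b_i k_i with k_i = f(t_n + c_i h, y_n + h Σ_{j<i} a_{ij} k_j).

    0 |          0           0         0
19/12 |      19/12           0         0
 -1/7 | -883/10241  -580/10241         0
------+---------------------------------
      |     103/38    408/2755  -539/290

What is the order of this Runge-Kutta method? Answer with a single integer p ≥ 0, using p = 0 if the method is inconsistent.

3

b = (103/38, 408/2755, -539/290)
c = (0, 19/12, -1/7)
Ac = (0, 0, -145/1617)
Σ b_i: 103/38·1 + 408/2755·1 + (-539/290)·1 = 1 ✓
b·c: 408/2755·19/12 + (-539/290)·(-1/7) = 1/2 ✓
b·c²: 408/2755·361/144 + (-539/290)·1/49 = 1/3 ✓
b·Ac: (-539/290)·(-145/1617) = 1/6 ✓; 3 stages ⇒ order 3.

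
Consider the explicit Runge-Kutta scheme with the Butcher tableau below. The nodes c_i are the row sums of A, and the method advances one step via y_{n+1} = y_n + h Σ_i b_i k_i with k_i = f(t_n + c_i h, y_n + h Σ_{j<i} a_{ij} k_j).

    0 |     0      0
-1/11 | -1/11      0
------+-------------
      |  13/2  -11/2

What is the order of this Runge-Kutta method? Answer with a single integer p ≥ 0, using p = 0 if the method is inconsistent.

2

b = (13/2, -11/2)
c = (0, -1/11)
Σ b_i: 13/2·1 + (-11/2)·1 = 1 ✓
b·c: (-11/2)·(-1/11) = 1/2 ✓; 2 stages ⇒ order 2.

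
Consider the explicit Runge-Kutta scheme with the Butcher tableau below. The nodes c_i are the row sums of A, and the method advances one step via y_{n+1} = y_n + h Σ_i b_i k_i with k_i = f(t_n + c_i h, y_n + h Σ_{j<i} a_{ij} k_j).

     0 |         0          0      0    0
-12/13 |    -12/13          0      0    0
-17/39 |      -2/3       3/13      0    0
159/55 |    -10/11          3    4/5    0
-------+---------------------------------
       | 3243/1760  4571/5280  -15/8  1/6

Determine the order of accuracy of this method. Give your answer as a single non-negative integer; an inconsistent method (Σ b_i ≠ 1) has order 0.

2

b = (3243/1760, 4571/5280, -15/8, 1/6)
c = (0, -12/13, -17/39, 159/55)
Ac = (0, 0, -36/169, -608/195)
Σ b_i: 3243/1760·1 + 4571/5280·1 + (-15/8)·1 + 1/6·1 = 1 ✓
b·c: 4571/5280·(-12/13) + (-15/8)·(-17/39) + 1/6·159/55 = 1/2 ✓
b·c²: 4571/5280·144/169 + (-15/8)·289/1521 + 1/6·25281/3025 = 21769411/12269400 ≠ 1/3 ⇒ order 2.
b·Ac: (-15/8)·(-36/169) + 1/6·(-608/195) = -1829/15210 ≠ 1/6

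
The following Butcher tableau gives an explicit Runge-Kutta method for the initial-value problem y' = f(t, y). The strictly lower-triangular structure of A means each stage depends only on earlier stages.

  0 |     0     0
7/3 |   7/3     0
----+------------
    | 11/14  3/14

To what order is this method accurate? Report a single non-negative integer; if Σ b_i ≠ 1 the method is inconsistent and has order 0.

b = (11/14, 3/14)
c = (0, 7/3)
Σ b_i: 11/14·1 + 3/14·1 = 1 ✓
b·c: 3/14·7/3 = 1/2 ✓; 2 stages ⇒ order 2.

2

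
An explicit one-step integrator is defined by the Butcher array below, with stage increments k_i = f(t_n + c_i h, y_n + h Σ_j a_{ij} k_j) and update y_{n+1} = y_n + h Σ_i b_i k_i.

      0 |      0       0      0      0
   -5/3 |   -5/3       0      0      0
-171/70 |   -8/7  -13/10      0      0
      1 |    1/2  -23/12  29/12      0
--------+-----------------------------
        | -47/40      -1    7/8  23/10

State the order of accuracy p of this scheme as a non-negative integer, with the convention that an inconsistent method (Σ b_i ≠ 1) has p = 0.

b = (-47/40, -1, 7/8, 23/10)
c = (0, -5/3, -171/70, 1)
Ac = (0, 0, 13/6, -6827/2520)
Σ b_i: (-47/40)·1 + (-1)·1 + 7/8·1 + 23/10·1 = 1 ✓
b·c: (-1)·(-5/3) + 7/8·(-171/70) + 23/10·1 = 439/240 ≠ 1/2 ⇒ order 1.

1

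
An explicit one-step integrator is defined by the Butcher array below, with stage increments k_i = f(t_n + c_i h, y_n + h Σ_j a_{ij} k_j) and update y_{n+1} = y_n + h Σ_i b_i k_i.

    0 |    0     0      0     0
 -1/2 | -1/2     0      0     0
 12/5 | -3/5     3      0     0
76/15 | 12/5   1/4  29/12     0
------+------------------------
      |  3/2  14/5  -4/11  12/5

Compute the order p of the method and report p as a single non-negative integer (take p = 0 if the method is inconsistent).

0

b = (3/2, 14/5, -4/11, 12/5)
c = (0, -1/2, 12/5, 76/15)
Ac = (0, 0, -3/2, 227/40)
Σ b_i: 3/2·1 + 14/5·1 + (-4/11)·1 + 12/5·1 = 697/110 ≠ 1 ⇒ order 0.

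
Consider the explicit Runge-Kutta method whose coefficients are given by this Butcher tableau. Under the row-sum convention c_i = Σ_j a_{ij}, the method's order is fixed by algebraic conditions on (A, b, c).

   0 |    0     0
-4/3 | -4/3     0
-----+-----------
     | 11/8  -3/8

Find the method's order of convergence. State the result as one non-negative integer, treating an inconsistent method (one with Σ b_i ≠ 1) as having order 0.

b = (11/8, -3/8)
c = (0, -4/3)
Σ b_i: 11/8·1 + (-3/8)·1 = 1 ✓
b·c: (-3/8)·(-4/3) = 1/2 ✓; 2 stages ⇒ order 2.

2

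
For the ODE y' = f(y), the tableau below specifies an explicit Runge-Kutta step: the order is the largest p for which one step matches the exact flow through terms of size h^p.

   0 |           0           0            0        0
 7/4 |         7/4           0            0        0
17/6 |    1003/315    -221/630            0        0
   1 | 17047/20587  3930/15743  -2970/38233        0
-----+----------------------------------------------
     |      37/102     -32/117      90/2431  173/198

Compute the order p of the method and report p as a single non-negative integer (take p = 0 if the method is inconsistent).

4

b = (37/102, -32/117, 90/2431, 173/198)
c = (0, 7/4, 17/6, 1)
Ac = (0, 0, -221/360, 75/346)
Σ b_i: 37/102·1 + (-32/117)·1 + 90/2431·1 + 173/198·1 = 1 ✓
b·c: (-32/117)·7/4 + 90/2431·17/6 + 173/198·1 = 1/2 ✓
b·c²: (-32/117)·49/16 + 90/2431·289/36 + 173/198·1 = 1/3 ✓
b·Ac: 90/2431·(-221/360) + 173/198·75/346 = 1/6 ✓
b·c³: (-32/117)·343/64 + 90/2431·4913/216 + 173/198·1 = 1/4 ✓
b·(c∘Ac): 90/2431·(-3757/2160) + 173/198·75/346 = 1/8 ✓
b·Ac²: 90/2431·(-1547/1440) + 173/198·195/1384 = 1/12 ✓
b·A²c: 173/198·33/692 = 1/24 ✓; 4 stages ⇒ order 4.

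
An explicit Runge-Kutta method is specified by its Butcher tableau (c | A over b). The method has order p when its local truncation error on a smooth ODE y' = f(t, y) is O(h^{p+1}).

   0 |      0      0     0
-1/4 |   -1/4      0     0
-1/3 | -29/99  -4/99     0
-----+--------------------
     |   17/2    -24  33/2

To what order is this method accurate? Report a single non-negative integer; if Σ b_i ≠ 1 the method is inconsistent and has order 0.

3

b = (17/2, -24, 33/2)
c = (0, -1/4, -1/3)
Ac = (0, 0, 1/99)
Σ b_i: 17/2·1 + (-24)·1 + 33/2·1 = 1 ✓
b·c: (-24)·(-1/4) + 33/2·(-1/3) = 1/2 ✓
b·c²: (-24)·1/16 + 33/2·1/9 = 1/3 ✓
b·Ac: 33/2·1/99 = 1/6 ✓; 3 stages ⇒ order 3.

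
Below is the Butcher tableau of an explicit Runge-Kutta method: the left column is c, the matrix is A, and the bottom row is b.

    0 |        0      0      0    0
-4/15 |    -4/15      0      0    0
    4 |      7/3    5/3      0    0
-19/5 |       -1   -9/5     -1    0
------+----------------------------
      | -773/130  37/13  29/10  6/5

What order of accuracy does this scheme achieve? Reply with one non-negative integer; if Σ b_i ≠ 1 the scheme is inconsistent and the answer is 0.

b = (-773/130, 37/13, 29/10, 6/5)
c = (0, -4/15, 4, -19/5)
Ac = (0, 0, -4/9, -88/25)
Σ b_i: (-773/130)·1 + 37/13·1 + 29/10·1 + 6/5·1 = 1 ✓
b·c: 37/13·(-4/15) + 29/10·4 + 6/5·(-19/5) = 6124/975 ≠ 1/2 ⇒ order 1.

1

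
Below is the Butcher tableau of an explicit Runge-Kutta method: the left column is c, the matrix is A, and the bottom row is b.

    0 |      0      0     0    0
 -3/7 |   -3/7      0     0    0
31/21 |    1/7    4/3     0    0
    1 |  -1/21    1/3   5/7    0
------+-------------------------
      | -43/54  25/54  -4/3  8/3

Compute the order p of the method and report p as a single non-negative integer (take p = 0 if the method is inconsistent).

2

b = (-43/54, 25/54, -4/3, 8/3)
c = (0, -3/7, 31/21, 1)
Ac = (0, 0, -4/7, 134/147)
Σ b_i: (-43/54)·1 + 25/54·1 + (-4/3)·1 + 8/3·1 = 1 ✓
b·c: 25/54·(-3/7) + (-4/3)·31/21 + 8/3·1 = 1/2 ✓
b·c²: 25/54·9/49 + (-4/3)·961/441 + 8/3·1 = -407/2646 ≠ 1/3 ⇒ order 2.
b·Ac: (-4/3)·(-4/7) + 8/3·134/147 = 1408/441 ≠ 1/6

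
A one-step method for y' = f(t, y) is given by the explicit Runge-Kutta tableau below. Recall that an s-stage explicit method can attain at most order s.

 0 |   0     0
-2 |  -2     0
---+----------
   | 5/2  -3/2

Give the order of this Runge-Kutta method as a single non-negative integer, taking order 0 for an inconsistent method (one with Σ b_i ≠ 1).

b = (5/2, -3/2)
c = (0, -2)
Σ b_i: 5/2·1 + (-3/2)·1 = 1 ✓
b·c: (-3/2)·(-2) = 3 ≠ 1/2 ⇒ order 1.

1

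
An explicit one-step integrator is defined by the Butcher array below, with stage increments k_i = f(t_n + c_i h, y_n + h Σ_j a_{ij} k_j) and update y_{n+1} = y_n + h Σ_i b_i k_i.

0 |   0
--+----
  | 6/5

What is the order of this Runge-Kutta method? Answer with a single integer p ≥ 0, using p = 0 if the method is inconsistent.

b = (6/5)
c = (0)
Σ b_i: 6/5·1 = 6/5 ≠ 1 ⇒ order 0.

0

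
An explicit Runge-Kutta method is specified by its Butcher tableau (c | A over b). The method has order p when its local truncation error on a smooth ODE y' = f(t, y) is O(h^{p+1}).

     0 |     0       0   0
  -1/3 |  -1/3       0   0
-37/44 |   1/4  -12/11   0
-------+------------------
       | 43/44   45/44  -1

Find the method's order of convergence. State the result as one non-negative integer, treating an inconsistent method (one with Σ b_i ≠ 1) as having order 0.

b = (43/44, 45/44, -1)
c = (0, -1/3, -37/44)
Ac = (0, 0, 4/11)
Σ b_i: 43/44·1 + 45/44·1 + (-1)·1 = 1 ✓
b·c: 45/44·(-1/3) + (-1)·(-37/44) = 1/2 ✓
b·c²: 45/44·1/9 + (-1)·1369/1936 = -1149/1936 ≠ 1/3 ⇒ order 2.
b·Ac: (-1)·4/11 = -4/11 ≠ 1/6

2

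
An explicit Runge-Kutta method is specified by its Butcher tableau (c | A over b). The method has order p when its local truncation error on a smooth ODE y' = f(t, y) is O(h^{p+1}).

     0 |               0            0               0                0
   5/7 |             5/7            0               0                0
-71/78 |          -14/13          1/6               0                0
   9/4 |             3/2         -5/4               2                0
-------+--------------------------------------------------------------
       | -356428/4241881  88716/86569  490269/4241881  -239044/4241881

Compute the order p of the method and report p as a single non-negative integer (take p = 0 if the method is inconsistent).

b = (-356428/4241881, 88716/86569, 490269/4241881, -239044/4241881)
c = (0, 5/7, -71/78, 9/4)
Ac = (0, 0, 5/42, -2963/1092)
Σ b_i: (-356428/4241881)·1 + 88716/86569·1 + 490269/4241881·1 + (-239044/4241881)·1 = 1 ✓
b·c: 88716/86569·5/7 + 490269/4241881·(-71/78) + (-239044/4241881)·9/4 = 1/2 ✓
b·c²: 88716/86569·25/49 + 490269/4241881·5041/6084 + (-239044/4241881)·81/16 = 1/3 ✓
b·Ac: 490269/4241881·5/42 + (-239044/4241881)·(-2963/1092) = 1/6 ✓
b·c³: 88716/86569·125/343 + 490269/4241881·(-357911/474552) + (-239044/4241881)·729/64 = -19766219929/55585608624 ≠ 1/4 ⇒ order 3.
b·(c∘Ac): 490269/4241881·(-355/3276) + (-239044/4241881)·(-8889/1456) = 59062747/178159002 ≠ 1/8
b·Ac²: 490269/4241881·25/294 + (-239044/4241881)·303893/298116 = -330854281/6948201078 ≠ 1/12
b·A²c: (-239044/4241881)·5/21 = -1195220/89079501 ≠ 1/24

3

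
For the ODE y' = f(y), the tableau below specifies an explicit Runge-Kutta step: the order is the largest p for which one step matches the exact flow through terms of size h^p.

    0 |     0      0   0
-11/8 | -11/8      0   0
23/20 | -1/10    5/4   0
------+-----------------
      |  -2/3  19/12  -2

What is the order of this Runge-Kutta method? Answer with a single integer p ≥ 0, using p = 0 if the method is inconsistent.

0

b = (-2/3, 19/12, -2)
c = (0, -11/8, 23/20)
Ac = (0, 0, -55/32)
Σ b_i: (-2/3)·1 + 19/12·1 + (-2)·1 = -13/12 ≠ 1 ⇒ order 0.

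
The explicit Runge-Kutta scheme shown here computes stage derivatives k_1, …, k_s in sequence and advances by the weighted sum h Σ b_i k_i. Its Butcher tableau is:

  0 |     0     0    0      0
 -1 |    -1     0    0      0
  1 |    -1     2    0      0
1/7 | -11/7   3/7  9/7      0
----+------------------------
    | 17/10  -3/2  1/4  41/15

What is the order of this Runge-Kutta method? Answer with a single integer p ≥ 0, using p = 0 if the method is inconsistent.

b = (17/10, -3/2, 1/4, 41/15)
c = (0, -1, 1, 1/7)
Ac = (0, 0, -2, 6/7)
Σ b_i: 17/10·1 + (-3/2)·1 + 1/4·1 + 41/15·1 = 191/60 ≠ 1 ⇒ order 0.

0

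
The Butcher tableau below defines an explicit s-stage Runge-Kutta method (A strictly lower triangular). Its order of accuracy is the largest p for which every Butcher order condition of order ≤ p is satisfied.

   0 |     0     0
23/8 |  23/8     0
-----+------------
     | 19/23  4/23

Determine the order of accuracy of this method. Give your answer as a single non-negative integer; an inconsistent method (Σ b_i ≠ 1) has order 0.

b = (19/23, 4/23)
c = (0, 23/8)
Σ b_i: 19/23·1 + 4/23·1 = 1 ✓
b·c: 4/23·23/8 = 1/2 ✓; 2 stages ⇒ order 2.

2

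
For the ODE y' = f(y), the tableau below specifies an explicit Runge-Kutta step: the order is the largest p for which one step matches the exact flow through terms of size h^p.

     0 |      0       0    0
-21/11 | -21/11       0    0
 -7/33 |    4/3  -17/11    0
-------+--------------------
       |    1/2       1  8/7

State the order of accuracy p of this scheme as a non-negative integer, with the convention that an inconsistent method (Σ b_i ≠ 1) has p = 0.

0

b = (1/2, 1, 8/7)
c = (0, -21/11, -7/33)
Ac = (0, 0, 357/121)
Σ b_i: 1/2·1 + 1·1 + 8/7·1 = 37/14 ≠ 1 ⇒ order 0.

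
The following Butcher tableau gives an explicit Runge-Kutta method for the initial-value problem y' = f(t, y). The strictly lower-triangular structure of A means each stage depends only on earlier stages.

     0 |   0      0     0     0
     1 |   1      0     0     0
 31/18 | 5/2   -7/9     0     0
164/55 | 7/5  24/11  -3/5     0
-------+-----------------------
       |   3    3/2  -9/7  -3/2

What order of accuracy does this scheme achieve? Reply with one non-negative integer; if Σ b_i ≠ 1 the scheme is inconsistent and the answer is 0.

0

b = (3, 3/2, -9/7, -3/2)
c = (0, 1, 31/18, 164/55)
Ac = (0, 0, -7/9, 379/330)
Σ b_i: 3·1 + 3/2·1 + (-9/7)·1 + (-3/2)·1 = 12/7 ≠ 1 ⇒ order 0.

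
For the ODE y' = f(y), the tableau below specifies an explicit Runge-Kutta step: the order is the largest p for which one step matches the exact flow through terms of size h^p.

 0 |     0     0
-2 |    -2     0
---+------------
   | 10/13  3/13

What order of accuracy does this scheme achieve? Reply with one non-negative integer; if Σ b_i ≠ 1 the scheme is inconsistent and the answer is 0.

b = (10/13, 3/13)
c = (0, -2)
Σ b_i: 10/13·1 + 3/13·1 = 1 ✓
b·c: 3/13·(-2) = -6/13 ≠ 1/2 ⇒ order 1.

1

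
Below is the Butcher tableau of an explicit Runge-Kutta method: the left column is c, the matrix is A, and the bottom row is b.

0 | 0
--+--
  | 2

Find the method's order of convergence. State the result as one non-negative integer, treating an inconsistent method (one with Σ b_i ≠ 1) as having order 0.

0

b = (2)
c = (0)
Σ b_i: 2·1 = 2 ≠ 1 ⇒ order 0.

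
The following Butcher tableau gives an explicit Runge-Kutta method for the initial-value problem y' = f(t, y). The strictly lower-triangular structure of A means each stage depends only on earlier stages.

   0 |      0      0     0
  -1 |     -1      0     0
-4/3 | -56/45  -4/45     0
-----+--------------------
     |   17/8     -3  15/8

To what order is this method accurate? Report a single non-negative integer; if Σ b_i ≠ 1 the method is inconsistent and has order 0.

b = (17/8, -3, 15/8)
c = (0, -1, -4/3)
Ac = (0, 0, 4/45)
Σ b_i: 17/8·1 + (-3)·1 + 15/8·1 = 1 ✓
b·c: (-3)·(-1) + 15/8·(-4/3) = 1/2 ✓
b·c²: (-3)·1 + 15/8·16/9 = 1/3 ✓
b·Ac: 15/8·4/45 = 1/6 ✓; 3 stages ⇒ order 3.

3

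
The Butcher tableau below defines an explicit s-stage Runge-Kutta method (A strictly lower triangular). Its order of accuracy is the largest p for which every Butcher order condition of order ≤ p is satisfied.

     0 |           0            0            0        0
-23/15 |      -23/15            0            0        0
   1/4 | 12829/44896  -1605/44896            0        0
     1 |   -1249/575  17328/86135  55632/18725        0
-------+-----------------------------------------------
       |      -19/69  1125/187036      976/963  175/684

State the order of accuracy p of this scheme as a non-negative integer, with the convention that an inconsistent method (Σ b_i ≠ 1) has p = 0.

b = (-19/69, 1125/187036, 976/963, 175/684)
c = (0, -23/15, 1/4, 1)
Ac = (0, 0, 107/1952, 76/175)
Σ b_i: (-19/69)·1 + 1125/187036·1 + 976/963·1 + 175/684·1 = 1 ✓
b·c: 1125/187036·(-23/15) + 976/963·1/4 + 175/684·1 = 1/2 ✓
b·c²: 1125/187036·529/225 + 976/963·1/16 + 175/684·1 = 1/3 ✓
b·Ac: 976/963·107/1952 + 175/684·76/175 = 1/6 ✓
b·c³: 1125/187036·(-12167/3375) + 976/963·1/64 + 175/684·1 = 1/4 ✓
b·(c∘Ac): 976/963·107/7808 + 175/684·76/175 = 1/8 ✓
b·Ac²: 976/963·(-2461/29280) + 175/684·247/375 = 1/12 ✓
b·A²c: 175/684·57/350 = 1/24 ✓; 4 stages ⇒ order 4.

4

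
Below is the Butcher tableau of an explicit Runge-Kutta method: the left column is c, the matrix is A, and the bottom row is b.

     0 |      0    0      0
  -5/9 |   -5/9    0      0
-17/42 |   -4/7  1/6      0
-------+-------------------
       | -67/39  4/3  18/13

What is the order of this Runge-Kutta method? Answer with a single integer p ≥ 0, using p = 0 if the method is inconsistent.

b = (-67/39, 4/3, 18/13)
c = (0, -5/9, -17/42)
Ac = (0, 0, -5/54)
Σ b_i: (-67/39)·1 + 4/3·1 + 18/13·1 = 1 ✓
b·c: 4/3·(-5/9) + 18/13·(-17/42) = -3197/2457 ≠ 1/2 ⇒ order 1.

1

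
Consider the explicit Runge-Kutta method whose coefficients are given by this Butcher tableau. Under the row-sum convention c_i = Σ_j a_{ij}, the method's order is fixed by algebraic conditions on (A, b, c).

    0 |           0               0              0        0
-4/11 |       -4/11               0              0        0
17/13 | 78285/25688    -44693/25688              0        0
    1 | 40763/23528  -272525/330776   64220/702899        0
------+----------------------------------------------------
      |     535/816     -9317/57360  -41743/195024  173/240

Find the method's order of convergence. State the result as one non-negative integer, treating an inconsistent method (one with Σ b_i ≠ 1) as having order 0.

b = (535/816, -9317/57360, -41743/195024, 173/240)
c = (0, -4/11, 17/13, 1)
Ac = (0, 0, 4063/6422, 145/346)
Σ b_i: 535/816·1 + (-9317/57360)·1 + (-41743/195024)·1 + 173/240·1 = 1 ✓
b·c: (-9317/57360)·(-4/11) + (-41743/195024)·17/13 + 173/240·1 = 1/2 ✓
b·c²: (-9317/57360)·16/121 + (-41743/195024)·289/169 + 173/240·1 = 1/3 ✓
b·Ac: (-41743/195024)·4063/6422 + 173/240·145/346 = 1/6 ✓
b·c³: (-9317/57360)·(-64/1331) + (-41743/195024)·4913/2197 + 173/240·1 = 1/4 ✓
b·(c∘Ac): (-41743/195024)·69071/83486 + 173/240·145/346 = 1/8 ✓
b·Ac²: (-41743/195024)·(-8126/35321) + 173/240·90/1903 = 1/12 ✓
b·A²c: 173/240·10/173 = 1/24 ✓; 4 stages ⇒ order 4.

4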